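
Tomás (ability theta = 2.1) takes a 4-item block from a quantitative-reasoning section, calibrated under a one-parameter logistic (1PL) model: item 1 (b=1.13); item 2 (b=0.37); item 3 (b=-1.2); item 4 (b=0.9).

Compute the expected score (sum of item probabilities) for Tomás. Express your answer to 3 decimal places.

P(theta) = 1 / (1 + exp(−(theta − b)))
P_1 = 1/(1+e^{-0.9700}) = 0.7251
P_2 = 1/(1+e^{-1.7300}) = 0.8494
P_3 = 1/(1+e^{-3.3000}) = 0.9644
P_4 = 1/(1+e^{-1.2000}) = 0.7685
E[score] = 0.7251 + 0.8494 + 0.9644 + 0.7685 = 3.3075

3.307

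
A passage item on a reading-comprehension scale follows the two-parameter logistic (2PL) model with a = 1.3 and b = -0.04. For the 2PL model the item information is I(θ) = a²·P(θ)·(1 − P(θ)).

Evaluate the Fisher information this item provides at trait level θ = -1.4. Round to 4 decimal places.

0.2105

P = 1/(1+e^{1.7680}) = 0.1458
P(1−P) = 0.1458 × 0.8542 = 0.1245
I = a² × P(1−P) = 1.3² × 0.1245 = 0.21047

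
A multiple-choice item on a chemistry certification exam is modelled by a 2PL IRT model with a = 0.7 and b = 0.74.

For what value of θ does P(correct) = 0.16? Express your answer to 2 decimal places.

P(θ) = 1 / (1 + exp(−a(θ − b)))
logit = ln(0.1600/0.8400) = -1.6582
θ = b + logit/(a) = 0.74 + (-1.6582)/0.7000 = -1.6289

-1.63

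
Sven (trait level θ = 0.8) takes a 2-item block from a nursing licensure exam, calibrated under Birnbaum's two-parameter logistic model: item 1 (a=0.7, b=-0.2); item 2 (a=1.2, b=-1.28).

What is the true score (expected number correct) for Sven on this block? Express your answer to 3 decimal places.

1.592

P(θ) = 1 / (1 + exp(−a(θ − b)))
P_1 = 1/(1+e^{-0.7000}) = 0.6682
P_2 = 1/(1+e^{-2.4960}) = 0.9239
E[score] = 0.6682 + 0.9239 = 1.5920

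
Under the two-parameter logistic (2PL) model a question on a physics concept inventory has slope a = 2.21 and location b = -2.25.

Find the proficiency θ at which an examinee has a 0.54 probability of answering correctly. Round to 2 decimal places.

P(θ) = 1 / (1 + exp(−a(θ − b)))
logit = ln(0.5400/0.4600) = 0.1603
θ = b + logit/(a) = -2.25 + 0.1603/2.2100 = -2.1774

-2.18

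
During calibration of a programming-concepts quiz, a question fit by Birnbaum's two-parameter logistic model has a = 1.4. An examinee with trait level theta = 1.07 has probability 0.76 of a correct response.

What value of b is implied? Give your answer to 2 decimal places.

0.25

P(theta) = 1 / (1 + exp(−a(theta − b)))
logit(0.76) = ln(0.76/0.24) = 1.1527
b = theta − logit/(a) = 1.07 − 1.1527/1.4000 = 0.2467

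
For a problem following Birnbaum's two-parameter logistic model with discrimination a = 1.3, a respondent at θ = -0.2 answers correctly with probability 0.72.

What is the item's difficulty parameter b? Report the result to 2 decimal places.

P(θ) = 1 / (1 + exp(−a(θ − b)))
logit(0.72) = ln(0.72/0.28) = 0.9445
b = θ − logit/(a) = -0.2 − 0.9445/1.3000 = -0.9265

-0.93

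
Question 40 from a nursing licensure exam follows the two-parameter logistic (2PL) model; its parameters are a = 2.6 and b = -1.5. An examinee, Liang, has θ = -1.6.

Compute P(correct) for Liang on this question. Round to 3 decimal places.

0.435

P(θ) = 1 / (1 + exp(−a(θ − b)))
Exponent: 2.6 × (-1.6 − (-1.5)) = -0.2600
1/(1 + e^{0.2600}) = 0.4354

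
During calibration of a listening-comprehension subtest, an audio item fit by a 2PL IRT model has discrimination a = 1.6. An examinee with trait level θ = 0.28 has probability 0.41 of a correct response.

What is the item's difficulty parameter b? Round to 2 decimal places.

P(θ) = 1 / (1 + exp(−a(θ − b)))
logit(0.41) = ln(0.41/0.59) = -0.3640
b = θ − logit/(a) = 0.28 − (-0.3640)/1.6000 = 0.5075

0.51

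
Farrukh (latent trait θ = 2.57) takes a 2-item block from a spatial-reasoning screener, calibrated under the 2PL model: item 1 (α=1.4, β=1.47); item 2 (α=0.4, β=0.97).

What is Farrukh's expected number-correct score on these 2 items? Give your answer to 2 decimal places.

1.48

P(θ) = 1 / (1 + exp(−α(θ − β)))
P_1 = 1/(1+e^{-1.5400}) = 0.8235
P_2 = 1/(1+e^{-0.6400}) = 0.6548
E[score] = 0.8235 + 0.6548 = 1.4782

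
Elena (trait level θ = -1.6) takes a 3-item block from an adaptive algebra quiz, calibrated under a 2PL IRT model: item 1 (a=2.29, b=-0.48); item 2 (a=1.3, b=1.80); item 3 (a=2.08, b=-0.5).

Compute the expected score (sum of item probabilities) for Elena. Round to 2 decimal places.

0.18

P(θ) = 1 / (1 + exp(−a(θ − b)))
P_1 = 1/(1+e^{2.5648}) = 0.0714
P_2 = 1/(1+e^{4.4200}) = 0.0119
P_3 = 1/(1+e^{2.2880}) = 0.0921
E[score] = 0.0714 + 0.0119 + 0.0921 = 0.1755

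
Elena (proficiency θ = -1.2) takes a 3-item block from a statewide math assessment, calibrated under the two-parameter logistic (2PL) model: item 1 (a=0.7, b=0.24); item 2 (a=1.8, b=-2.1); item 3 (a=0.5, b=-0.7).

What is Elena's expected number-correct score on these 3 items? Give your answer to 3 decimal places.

1.540

P(θ) = 1 / (1 + exp(−a(θ − b)))
P_1 = 1/(1+e^{1.0080}) = 0.2674
P_2 = 1/(1+e^{-1.6200}) = 0.8348
P_3 = 1/(1+e^{0.2500}) = 0.4378
E[score] = 0.2674 + 0.8348 + 0.4378 = 1.5400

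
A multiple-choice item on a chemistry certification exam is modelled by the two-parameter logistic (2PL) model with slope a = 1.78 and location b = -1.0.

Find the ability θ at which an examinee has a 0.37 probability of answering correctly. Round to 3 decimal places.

P(θ) = 1 / (1 + exp(−a(θ − b)))
logit = ln(0.3700/0.6300) = -0.5322
θ = b + logit/(a) = -1.0 + (-0.5322)/1.7800 = -1.2990

-1.299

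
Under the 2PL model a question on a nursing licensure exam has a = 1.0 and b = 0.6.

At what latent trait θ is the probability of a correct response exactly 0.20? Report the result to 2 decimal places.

P(θ) = 1 / (1 + exp(−a(θ − b)))
logit = ln(0.2000/0.8000) = -1.3863
θ = b + logit/(a) = 0.6 + (-1.3863)/1.0000 = -0.7863

-0.79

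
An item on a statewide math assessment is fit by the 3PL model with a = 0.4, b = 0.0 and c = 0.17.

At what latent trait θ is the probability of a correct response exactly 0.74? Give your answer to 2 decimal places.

1.96

P(θ) = c + (1 − c) · 1 / (1 + exp(−a(θ − b)))
Remove guessing floor: (0.74 − 0.17)/(1 − 0.17) = 0.6867
logit = ln(0.6867/0.3133) = 0.7850
θ = b + logit/(a) = 0.0 + 0.7850/0.4000 = 1.9624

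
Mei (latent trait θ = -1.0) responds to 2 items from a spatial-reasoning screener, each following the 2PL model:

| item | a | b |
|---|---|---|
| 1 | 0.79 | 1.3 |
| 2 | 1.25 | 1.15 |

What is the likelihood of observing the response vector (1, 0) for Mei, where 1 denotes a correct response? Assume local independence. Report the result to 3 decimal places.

0.131

P(θ) = 1 / (1 + exp(−a(θ − b)))
P_1 = 1/(1+e^{1.8170}) = 0.1398
P_2 = 1/(1+e^{2.6875}) = 0.0637
L = P_1 × (1−P_2) = 0.1398 × 0.9363 = 0.13089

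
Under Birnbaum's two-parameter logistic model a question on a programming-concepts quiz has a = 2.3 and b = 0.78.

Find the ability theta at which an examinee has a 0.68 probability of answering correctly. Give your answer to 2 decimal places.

P(theta) = 1 / (1 + exp(−a(theta − b)))
logit = ln(0.6800/0.3200) = 0.7538
theta = b + logit/(a) = 0.78 + 0.7538/2.3000 = 1.1077

1.11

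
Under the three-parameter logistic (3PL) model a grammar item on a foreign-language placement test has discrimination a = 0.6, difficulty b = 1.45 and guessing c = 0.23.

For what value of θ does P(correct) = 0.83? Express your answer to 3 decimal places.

3.552

P(θ) = c + (1 − c) · 1 / (1 + exp(−a(θ − b)))
Remove guessing floor: (0.83 − 0.23)/(1 − 0.23) = 0.7792
logit = ln(0.7792/0.2208) = 1.2611
θ = b + logit/(a) = 1.45 + 1.2611/0.6000 = 3.5519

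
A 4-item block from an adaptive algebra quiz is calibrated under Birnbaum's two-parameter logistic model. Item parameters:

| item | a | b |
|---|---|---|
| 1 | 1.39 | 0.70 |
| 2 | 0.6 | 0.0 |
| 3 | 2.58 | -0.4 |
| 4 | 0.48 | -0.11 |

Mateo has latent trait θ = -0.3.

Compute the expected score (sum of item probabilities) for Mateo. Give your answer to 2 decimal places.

1.70

P(θ) = 1 / (1 + exp(−a(θ − b)))
P_1 = 1/(1+e^{1.3900}) = 0.1994
P_2 = 1/(1+e^{0.1800}) = 0.4551
P_3 = 1/(1+e^{-0.2580}) = 0.5641
P_4 = 1/(1+e^{0.0912}) = 0.4772
E[score] = 0.1994 + 0.4551 + 0.5641 + 0.4772 = 1.6959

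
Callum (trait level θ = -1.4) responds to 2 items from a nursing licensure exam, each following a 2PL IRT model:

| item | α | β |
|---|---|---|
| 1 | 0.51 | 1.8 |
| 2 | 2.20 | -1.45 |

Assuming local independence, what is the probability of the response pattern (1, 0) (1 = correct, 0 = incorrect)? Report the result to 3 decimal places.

0.077

P(θ) = 1 / (1 + exp(−α(θ − β)))
P_1 = 1/(1+e^{1.6320}) = 0.1636
P_2 = 1/(1+e^{-0.1100}) = 0.5275
L = P_1 × (1−P_2) = 0.1636 × 0.4725 = 0.07729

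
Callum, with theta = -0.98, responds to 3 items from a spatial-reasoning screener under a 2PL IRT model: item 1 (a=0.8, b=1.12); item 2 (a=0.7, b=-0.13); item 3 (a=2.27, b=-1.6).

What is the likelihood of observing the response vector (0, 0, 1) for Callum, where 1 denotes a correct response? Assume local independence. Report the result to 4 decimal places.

0.4364

P(theta) = 1 / (1 + exp(−a(theta − b)))
P_1 = 1/(1+e^{1.6800}) = 0.1571
P_2 = 1/(1+e^{0.5950}) = 0.3555
P_3 = 1/(1+e^{-1.4074}) = 0.8034
L = (1−P_1) × (1−P_2) × P_3 = 0.8429 × 0.6445 × 0.8034 = 0.43643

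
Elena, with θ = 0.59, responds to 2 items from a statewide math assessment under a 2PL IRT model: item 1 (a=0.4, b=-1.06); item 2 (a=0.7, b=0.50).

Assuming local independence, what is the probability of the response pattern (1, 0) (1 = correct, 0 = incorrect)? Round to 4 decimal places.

P(θ) = 1 / (1 + exp(−a(θ − b)))
P_1 = 1/(1+e^{-0.6600}) = 0.6593
P_2 = 1/(1+e^{-0.0630}) = 0.5157
L = P_1 × (1−P_2) = 0.6593 × 0.4843 = 0.31925

0.3193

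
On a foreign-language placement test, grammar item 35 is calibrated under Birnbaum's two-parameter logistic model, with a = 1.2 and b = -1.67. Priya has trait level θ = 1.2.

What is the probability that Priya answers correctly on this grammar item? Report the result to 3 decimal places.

P(θ) = 1 / (1 + exp(−a(θ − b)))
Exponent: 1.2 × (1.2 − (-1.67)) = 3.4440
1/(1 + e^{-3.4440}) = 0.9691

0.969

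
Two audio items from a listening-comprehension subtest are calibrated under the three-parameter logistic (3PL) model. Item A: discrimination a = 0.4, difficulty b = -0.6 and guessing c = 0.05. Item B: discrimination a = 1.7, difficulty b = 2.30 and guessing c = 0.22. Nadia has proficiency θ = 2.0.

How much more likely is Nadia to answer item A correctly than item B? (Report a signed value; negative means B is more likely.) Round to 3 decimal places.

P(θ) = c + (1 − c) · 1 / (1 + exp(−a(θ − b)))
P_A = 0.7519
P_B = 0.5127
P_A − P_B = 0.2393

0.239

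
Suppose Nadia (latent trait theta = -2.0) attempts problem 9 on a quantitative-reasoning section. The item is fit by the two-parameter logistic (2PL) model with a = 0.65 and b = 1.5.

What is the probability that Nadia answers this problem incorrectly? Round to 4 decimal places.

P(theta) = 1 / (1 + exp(−a(theta − b)))
Exponent: 0.65 × (-2.0 − 1.5) = -2.2750
1/(1 + e^{2.2750}) = 0.0932
P(incorrect) = 1 − 0.0932 = 0.9068

0.9068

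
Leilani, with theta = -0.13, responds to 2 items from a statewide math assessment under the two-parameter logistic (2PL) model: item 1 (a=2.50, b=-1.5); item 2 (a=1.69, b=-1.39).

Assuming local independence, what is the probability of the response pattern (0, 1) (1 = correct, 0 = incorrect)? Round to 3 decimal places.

0.028

P(theta) = 1 / (1 + exp(−a(theta − b)))
P_1 = 1/(1+e^{-3.4250}) = 0.9685
P_2 = 1/(1+e^{-2.1294}) = 0.8937
L = (1−P_1) × P_2 = 0.0315 × 0.8937 = 0.02817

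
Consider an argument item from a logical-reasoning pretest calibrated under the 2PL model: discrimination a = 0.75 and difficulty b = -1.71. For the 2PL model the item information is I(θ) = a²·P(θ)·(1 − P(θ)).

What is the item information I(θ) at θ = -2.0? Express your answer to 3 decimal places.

0.139

P = 1/(1+e^{0.2175}) = 0.4458
P(1−P) = 0.4458 × 0.5542 = 0.2471
I = a² × P(1−P) = 0.75² × 0.2471 = 0.13897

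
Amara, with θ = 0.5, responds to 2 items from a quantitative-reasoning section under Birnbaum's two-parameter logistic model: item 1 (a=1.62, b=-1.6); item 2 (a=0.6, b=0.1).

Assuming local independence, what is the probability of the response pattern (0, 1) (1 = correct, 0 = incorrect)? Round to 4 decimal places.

P(θ) = 1 / (1 + exp(−a(θ − b)))
P_1 = 1/(1+e^{-3.4020}) = 0.9678
P_2 = 1/(1+e^{-0.2400}) = 0.5597
L = (1−P_1) × P_2 = 0.0322 × 0.5597 = 0.01804

0.0180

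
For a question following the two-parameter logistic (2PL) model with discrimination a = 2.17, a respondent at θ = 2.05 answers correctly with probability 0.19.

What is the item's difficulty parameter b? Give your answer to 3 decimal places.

P(θ) = 1 / (1 + exp(−a(θ − b)))
logit(0.19) = ln(0.19/0.81) = -1.4500
b = θ − logit/(a) = 2.05 − (-1.4500)/2.1700 = 2.7182

2.718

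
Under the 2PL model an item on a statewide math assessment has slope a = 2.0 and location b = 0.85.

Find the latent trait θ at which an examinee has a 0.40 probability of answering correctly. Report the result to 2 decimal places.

P(θ) = 1 / (1 + exp(−a(θ − b)))
logit = ln(0.4000/0.6000) = -0.4055
θ = b + logit/(a) = 0.85 + (-0.4055)/2.0000 = 0.6473

0.65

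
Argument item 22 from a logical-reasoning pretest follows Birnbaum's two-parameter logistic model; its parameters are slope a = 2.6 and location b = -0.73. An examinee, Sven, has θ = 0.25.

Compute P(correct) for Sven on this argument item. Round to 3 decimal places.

0.927

P(θ) = 1 / (1 + exp(−a(θ − b)))
Exponent: 2.6 × (0.25 − (-0.73)) = 2.5480
1/(1 + e^{-2.5480}) = 0.9274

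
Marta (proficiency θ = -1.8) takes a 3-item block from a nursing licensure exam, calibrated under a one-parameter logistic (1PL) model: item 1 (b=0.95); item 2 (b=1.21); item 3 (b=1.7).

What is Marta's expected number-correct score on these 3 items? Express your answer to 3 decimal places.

0.136

P(θ) = 1 / (1 + exp(−(θ − b)))
P_1 = 1/(1+e^{2.7500}) = 0.0601
P_2 = 1/(1+e^{3.0100}) = 0.0470
P_3 = 1/(1+e^{3.5000}) = 0.0293
E[score] = 0.0601 + 0.0470 + 0.0293 = 0.1364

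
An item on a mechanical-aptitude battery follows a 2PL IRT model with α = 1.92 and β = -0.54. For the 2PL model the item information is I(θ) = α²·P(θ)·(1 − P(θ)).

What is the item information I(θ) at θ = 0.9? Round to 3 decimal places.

P = 1/(1+e^{-2.7648}) = 0.9407
P(1−P) = 0.9407 × 0.0593 = 0.0557
I = α² × P(1−P) = 1.92² × 0.0557 = 0.20550

0.205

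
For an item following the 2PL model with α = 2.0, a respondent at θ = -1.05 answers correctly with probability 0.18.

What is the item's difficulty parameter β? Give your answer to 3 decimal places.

P(θ) = 1 / (1 + exp(−α(θ − β)))
logit(0.18) = ln(0.18/0.82) = -1.5163
β = θ − logit/(α) = -1.05 − (-1.5163)/2.0000 = -0.2918

-0.292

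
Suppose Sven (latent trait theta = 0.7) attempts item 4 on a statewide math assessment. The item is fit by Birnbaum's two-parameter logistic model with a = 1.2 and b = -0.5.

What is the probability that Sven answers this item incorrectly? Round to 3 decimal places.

0.192

P(theta) = 1 / (1 + exp(−a(theta − b)))
Exponent: 1.2 × (0.7 − (-0.5)) = 1.4400
1/(1 + e^{-1.4400}) = 0.8085
P(incorrect) = 1 − 0.8085 = 0.1915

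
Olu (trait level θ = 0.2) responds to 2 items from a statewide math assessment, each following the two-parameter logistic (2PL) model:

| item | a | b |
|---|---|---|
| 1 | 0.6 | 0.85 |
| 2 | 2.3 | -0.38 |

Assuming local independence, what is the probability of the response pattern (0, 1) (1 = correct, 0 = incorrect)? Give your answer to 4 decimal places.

P(θ) = 1 / (1 + exp(−a(θ − b)))
P_1 = 1/(1+e^{0.3900}) = 0.4037
P_2 = 1/(1+e^{-1.3340}) = 0.7915
L = (1−P_1) × P_2 = 0.5963 × 0.7915 = 0.47196

0.4720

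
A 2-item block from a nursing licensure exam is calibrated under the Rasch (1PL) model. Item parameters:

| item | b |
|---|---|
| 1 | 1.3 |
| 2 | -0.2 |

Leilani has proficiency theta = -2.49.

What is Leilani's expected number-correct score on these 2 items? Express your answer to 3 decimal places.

P(theta) = 1 / (1 + exp(−(theta − b)))
P_1 = 1/(1+e^{3.7900}) = 0.0221
P_2 = 1/(1+e^{2.2900}) = 0.0920
E[score] = 0.0221 + 0.0920 = 0.1141

0.114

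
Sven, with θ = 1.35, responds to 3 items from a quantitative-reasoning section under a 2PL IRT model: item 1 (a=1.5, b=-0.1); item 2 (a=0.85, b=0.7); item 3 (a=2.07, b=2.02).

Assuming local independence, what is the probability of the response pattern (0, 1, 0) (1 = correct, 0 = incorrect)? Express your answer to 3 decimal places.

P(θ) = 1 / (1 + exp(−a(θ − b)))
P_1 = 1/(1+e^{-2.1750}) = 0.8980
P_2 = 1/(1+e^{-0.5525}) = 0.6347
P_3 = 1/(1+e^{1.3869}) = 0.1999
L = (1−P_1) × P_2 × (1−P_3) = 0.1020 × 0.6347 × 0.8001 = 0.05181

0.052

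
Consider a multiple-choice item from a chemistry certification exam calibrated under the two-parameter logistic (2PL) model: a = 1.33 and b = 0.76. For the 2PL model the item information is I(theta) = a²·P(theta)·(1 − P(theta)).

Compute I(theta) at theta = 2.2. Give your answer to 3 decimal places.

P = 1/(1+e^{-1.9152}) = 0.8716
P(1−P) = 0.8716 × 0.1284 = 0.1119
I = a² × P(1−P) = 1.33² × 0.1119 = 0.19796

0.198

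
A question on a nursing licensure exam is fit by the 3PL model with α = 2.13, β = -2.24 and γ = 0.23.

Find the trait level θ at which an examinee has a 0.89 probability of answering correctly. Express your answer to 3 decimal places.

-1.399

P(θ) = γ + (1 − γ) · 1 / (1 + exp(−α(θ − β)))
Remove guessing floor: (0.89 − 0.23)/(1 − 0.23) = 0.8571
logit = ln(0.8571/0.1429) = 1.7918
θ = β + logit/(α) = -2.24 + 1.7918/2.1300 = -1.3988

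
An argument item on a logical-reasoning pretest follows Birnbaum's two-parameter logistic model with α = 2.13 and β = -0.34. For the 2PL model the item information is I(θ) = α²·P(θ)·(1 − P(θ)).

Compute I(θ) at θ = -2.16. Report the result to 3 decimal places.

P = 1/(1+e^{3.8766}) = 0.0203
P(1−P) = 0.0203 × 0.9797 = 0.0199
I = α² × P(1−P) = 2.13² × 0.0199 = 0.09023

0.090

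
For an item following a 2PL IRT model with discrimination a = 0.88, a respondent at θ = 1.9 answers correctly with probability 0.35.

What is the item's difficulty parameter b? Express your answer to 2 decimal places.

2.60

P(θ) = 1 / (1 + exp(−a(θ − b)))
logit(0.35) = ln(0.35/0.65) = -0.6190
b = θ − logit/(a) = 1.9 − (-0.6190)/0.8800 = 2.6035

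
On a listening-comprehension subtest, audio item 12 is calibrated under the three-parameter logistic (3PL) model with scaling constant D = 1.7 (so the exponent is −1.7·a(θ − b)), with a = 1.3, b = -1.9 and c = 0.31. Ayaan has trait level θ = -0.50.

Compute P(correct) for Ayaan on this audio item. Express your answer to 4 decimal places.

P(θ) = c + (1 − c) · 1 / (1 + exp(−D·a(θ − b)))
Exponent: 1.7 × 1.3 × (-0.50 − (-1.9)) = 3.0940
1/(1 + e^{-3.0940}) = 0.9566
P = 0.31 + 0.69 × 0.9566 = 0.9701

0.9701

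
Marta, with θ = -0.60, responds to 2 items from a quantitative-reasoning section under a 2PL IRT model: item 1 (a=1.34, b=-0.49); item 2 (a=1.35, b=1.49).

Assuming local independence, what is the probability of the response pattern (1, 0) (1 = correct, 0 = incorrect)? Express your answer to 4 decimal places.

P(θ) = 1 / (1 + exp(−a(θ − b)))
P_1 = 1/(1+e^{0.1474}) = 0.4632
P_2 = 1/(1+e^{2.8215}) = 0.0562
L = P_1 × (1−P_2) = 0.4632 × 0.9438 = 0.43720

0.4372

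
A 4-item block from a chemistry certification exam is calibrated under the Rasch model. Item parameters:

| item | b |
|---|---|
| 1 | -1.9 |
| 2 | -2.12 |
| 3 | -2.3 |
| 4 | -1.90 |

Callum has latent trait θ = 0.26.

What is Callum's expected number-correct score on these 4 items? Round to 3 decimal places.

3.637

P(θ) = 1 / (1 + exp(−(θ − b)))
P_1 = 1/(1+e^{-2.1600}) = 0.8966
P_2 = 1/(1+e^{-2.3800}) = 0.9153
P_3 = 1/(1+e^{-2.5600}) = 0.9282
P_4 = 1/(1+e^{-2.1600}) = 0.8966
E[score] = 0.8966 + 0.9153 + 0.9282 + 0.8966 = 3.6367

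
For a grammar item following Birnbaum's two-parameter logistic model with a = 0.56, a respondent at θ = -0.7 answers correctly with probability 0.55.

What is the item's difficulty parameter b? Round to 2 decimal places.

-1.06

P(θ) = 1 / (1 + exp(−a(θ − b)))
logit(0.55) = ln(0.55/0.45) = 0.2007
b = θ − logit/(a) = -0.7 − 0.2007/0.5600 = -1.0583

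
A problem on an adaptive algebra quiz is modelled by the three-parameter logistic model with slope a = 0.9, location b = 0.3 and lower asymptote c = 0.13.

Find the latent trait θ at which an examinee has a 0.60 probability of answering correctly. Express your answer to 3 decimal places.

P(θ) = c + (1 − c) · 1 / (1 + exp(−a(θ − b)))
Remove guessing floor: (0.60 − 0.13)/(1 − 0.13) = 0.5402
logit = ln(0.5402/0.4598) = 0.1613
θ = b + logit/(a) = 0.3 + 0.1613/0.9000 = 0.4792

0.479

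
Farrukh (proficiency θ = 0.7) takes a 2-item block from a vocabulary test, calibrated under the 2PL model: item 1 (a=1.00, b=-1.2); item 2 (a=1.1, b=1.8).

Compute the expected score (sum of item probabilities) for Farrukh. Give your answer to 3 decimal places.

1.100

P(θ) = 1 / (1 + exp(−a(θ − b)))
P_1 = 1/(1+e^{-1.9000}) = 0.8699
P_2 = 1/(1+e^{1.2100}) = 0.2297
E[score] = 0.8699 + 0.2297 = 1.0996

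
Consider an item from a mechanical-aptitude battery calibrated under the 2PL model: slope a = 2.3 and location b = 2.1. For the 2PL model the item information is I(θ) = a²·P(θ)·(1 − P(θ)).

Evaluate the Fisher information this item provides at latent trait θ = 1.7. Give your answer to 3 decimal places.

1.078

P = 1/(1+e^{0.9200}) = 0.2850
P(1−P) = 0.2850 × 0.7150 = 0.2038
I = a² × P(1−P) = 2.3² × 0.2038 = 1.07787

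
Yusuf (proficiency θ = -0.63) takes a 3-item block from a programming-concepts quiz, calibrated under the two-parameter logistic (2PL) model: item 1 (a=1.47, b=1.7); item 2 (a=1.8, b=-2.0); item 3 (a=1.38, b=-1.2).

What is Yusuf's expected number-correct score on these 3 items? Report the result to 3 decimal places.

1.640

P(θ) = 1 / (1 + exp(−a(θ − b)))
P_1 = 1/(1+e^{3.4251}) = 0.0315
P_2 = 1/(1+e^{-2.4660}) = 0.9217
P_3 = 1/(1+e^{-0.7866}) = 0.6871
E[score] = 0.0315 + 0.9217 + 0.6871 = 1.6403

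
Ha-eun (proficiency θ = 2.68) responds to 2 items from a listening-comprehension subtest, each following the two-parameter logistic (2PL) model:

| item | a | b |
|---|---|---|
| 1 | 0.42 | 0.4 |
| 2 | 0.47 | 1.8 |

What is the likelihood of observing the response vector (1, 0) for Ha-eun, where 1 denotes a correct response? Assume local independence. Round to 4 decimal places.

0.2876

P(θ) = 1 / (1 + exp(−a(θ − b)))
P_1 = 1/(1+e^{-0.9576}) = 0.7226
P_2 = 1/(1+e^{-0.4136}) = 0.6020
L = P_1 × (1−P_2) = 0.7226 × 0.3980 = 0.28765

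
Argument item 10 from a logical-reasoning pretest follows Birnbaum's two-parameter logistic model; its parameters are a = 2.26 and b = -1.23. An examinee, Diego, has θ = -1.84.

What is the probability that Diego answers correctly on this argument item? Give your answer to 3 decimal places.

P(θ) = 1 / (1 + exp(−a(θ − b)))
Exponent: 2.26 × (-1.84 − (-1.23)) = -1.3786
1/(1 + e^{1.3786}) = 0.2012

0.201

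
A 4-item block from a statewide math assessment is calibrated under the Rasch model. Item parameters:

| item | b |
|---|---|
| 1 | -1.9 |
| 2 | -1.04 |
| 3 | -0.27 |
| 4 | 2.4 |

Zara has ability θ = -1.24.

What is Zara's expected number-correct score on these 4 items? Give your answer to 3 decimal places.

P(θ) = 1 / (1 + exp(−(θ − b)))
P_1 = 1/(1+e^{-0.6600}) = 0.6593
P_2 = 1/(1+e^{0.2000}) = 0.4502
P_3 = 1/(1+e^{0.9700}) = 0.2749
P_4 = 1/(1+e^{3.6400}) = 0.0256
E[score] = 0.6593 + 0.4502 + 0.2749 + 0.0256 = 1.4099

1.410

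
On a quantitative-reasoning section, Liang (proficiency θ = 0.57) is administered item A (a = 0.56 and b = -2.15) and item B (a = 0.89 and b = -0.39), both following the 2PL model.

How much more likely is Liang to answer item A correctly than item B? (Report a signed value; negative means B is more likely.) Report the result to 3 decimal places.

P(θ) = 1 / (1 + exp(−a(θ − b)))
P_A = 0.8210
P_B = 0.7015
P_A − P_B = 0.1195

0.120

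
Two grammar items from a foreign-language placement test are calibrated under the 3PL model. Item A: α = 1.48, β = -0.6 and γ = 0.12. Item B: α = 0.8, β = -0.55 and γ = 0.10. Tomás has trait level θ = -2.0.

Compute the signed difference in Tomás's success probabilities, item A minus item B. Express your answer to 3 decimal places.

-0.096

P(θ) = γ + (1 − γ) · 1 / (1 + exp(−α(θ − β)))
P_A = 0.2184
P_B = 0.3148
P_A − P_B = -0.0964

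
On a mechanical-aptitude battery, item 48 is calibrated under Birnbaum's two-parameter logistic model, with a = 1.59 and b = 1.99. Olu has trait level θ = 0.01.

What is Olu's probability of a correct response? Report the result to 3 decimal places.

0.041

P(θ) = 1 / (1 + exp(−a(θ − b)))
Exponent: 1.59 × (0.01 − 1.99) = -3.1482
1/(1 + e^{3.1482}) = 0.0412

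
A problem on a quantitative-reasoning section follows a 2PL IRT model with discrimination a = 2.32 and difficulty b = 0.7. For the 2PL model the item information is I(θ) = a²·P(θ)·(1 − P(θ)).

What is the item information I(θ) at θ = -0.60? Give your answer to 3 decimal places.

0.240

P = 1/(1+e^{3.0160}) = 0.0467
P(1−P) = 0.0467 × 0.9533 = 0.0445
I = a² × P(1−P) = 2.32² × 0.0445 = 0.23966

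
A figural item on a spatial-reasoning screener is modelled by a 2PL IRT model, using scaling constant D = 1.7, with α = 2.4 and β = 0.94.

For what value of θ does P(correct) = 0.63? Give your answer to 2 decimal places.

P(θ) = 1 / (1 + exp(−D·α(θ − β)))
logit = ln(0.6300/0.3700) = 0.5322
θ = β + logit/(1.7·α) = 0.94 + 0.5322/4.0800 = 1.0704

1.07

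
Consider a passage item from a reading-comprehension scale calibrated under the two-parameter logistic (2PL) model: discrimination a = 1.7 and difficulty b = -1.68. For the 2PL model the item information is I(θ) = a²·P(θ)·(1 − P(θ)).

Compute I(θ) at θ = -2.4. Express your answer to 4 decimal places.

P = 1/(1+e^{1.2240}) = 0.2272
P(1−P) = 0.2272 × 0.7728 = 0.1756
I = a² × P(1−P) = 1.7² × 0.1756 = 0.50748

0.5075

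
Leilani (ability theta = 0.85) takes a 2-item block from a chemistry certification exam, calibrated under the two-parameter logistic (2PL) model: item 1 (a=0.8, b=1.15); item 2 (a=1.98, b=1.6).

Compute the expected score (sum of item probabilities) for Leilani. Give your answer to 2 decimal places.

P(theta) = 1 / (1 + exp(−a(theta − b)))
P_1 = 1/(1+e^{0.2400}) = 0.4403
P_2 = 1/(1+e^{1.4850}) = 0.1847
E[score] = 0.4403 + 0.1847 = 0.6250

0.62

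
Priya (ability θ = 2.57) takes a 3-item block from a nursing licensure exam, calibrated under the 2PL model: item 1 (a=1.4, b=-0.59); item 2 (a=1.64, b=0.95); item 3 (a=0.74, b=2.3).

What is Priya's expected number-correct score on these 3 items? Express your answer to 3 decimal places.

P(θ) = 1 / (1 + exp(−a(θ − b)))
P_1 = 1/(1+e^{-4.4240}) = 0.9882
P_2 = 1/(1+e^{-2.6568}) = 0.9344
P_3 = 1/(1+e^{-0.1998}) = 0.5498
E[score] = 0.9882 + 0.9344 + 0.5498 = 2.4724

2.472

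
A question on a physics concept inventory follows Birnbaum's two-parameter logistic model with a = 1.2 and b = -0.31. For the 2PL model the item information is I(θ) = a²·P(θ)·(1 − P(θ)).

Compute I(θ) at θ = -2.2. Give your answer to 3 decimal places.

P = 1/(1+e^{2.2680}) = 0.0938
P(1−P) = 0.0938 × 0.9062 = 0.0850
I = a² × P(1−P) = 1.2² × 0.0850 = 0.12241

0.122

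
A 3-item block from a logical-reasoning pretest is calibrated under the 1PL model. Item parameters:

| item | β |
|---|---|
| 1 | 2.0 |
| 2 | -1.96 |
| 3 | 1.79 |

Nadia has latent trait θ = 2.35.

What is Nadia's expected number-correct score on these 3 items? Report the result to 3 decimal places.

2.210

P(θ) = 1 / (1 + exp(−(θ − β)))
P_1 = 1/(1+e^{-0.3500}) = 0.5866
P_2 = 1/(1+e^{-4.3100}) = 0.9867
P_3 = 1/(1+e^{-0.5600}) = 0.6365
E[score] = 0.5866 + 0.9867 + 0.6365 = 2.2098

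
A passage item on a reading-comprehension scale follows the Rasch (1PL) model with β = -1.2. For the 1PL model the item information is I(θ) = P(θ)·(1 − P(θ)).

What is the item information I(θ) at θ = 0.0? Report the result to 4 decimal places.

0.1779

P = 1/(1+e^{-1.2000}) = 0.7685
P(1−P) = 0.7685 × 0.2315 = 0.1779
I = P(1−P) = 0.17789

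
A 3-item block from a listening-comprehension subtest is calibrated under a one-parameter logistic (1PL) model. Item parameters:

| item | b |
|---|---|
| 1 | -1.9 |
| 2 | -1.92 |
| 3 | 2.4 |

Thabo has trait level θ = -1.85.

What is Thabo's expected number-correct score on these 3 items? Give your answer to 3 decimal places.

P(θ) = 1 / (1 + exp(−(θ − b)))
P_1 = 1/(1+e^{-0.0500}) = 0.5125
P_2 = 1/(1+e^{-0.0700}) = 0.5175
P_3 = 1/(1+e^{4.2500}) = 0.0141
E[score] = 0.5125 + 0.5175 + 0.0141 = 1.0441

1.044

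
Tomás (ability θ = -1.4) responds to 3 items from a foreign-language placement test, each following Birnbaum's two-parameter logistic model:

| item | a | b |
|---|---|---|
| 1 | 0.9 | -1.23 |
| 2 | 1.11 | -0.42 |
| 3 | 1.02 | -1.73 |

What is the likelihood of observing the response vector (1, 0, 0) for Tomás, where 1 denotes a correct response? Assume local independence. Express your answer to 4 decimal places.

0.1439

P(θ) = 1 / (1 + exp(−a(θ − b)))
P_1 = 1/(1+e^{0.1530}) = 0.4618
P_2 = 1/(1+e^{1.0878}) = 0.2520
P_3 = 1/(1+e^{-0.3366}) = 0.5834
L = P_1 × (1−P_2) × (1−P_3) = 0.4618 × 0.7480 × 0.4166 = 0.14392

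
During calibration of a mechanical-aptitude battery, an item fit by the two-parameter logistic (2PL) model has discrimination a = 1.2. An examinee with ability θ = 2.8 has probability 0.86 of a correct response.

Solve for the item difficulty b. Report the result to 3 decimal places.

P(θ) = 1 / (1 + exp(−a(θ − b)))
logit(0.86) = ln(0.86/0.14) = 1.8153
b = θ − logit/(a) = 2.8 − 1.8153/1.2000 = 1.2873

1.287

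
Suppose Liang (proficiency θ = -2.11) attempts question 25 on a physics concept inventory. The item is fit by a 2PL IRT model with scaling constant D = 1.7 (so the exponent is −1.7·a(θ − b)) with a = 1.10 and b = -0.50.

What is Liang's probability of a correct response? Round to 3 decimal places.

0.047

P(θ) = 1 / (1 + exp(−D·a(θ − b)))
Exponent: 1.7 × 1.10 × (-2.11 − (-0.50)) = -3.0107
1/(1 + e^{3.0107}) = 0.0469
P = 0.0469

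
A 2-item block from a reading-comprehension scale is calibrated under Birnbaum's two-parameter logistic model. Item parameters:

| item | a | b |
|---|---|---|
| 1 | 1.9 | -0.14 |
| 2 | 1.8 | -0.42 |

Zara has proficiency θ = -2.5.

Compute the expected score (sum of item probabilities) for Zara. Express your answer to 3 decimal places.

0.034

P(θ) = 1 / (1 + exp(−a(θ − b)))
P_1 = 1/(1+e^{4.4840}) = 0.0112
P_2 = 1/(1+e^{3.7440}) = 0.0231
E[score] = 0.0112 + 0.0231 = 0.0343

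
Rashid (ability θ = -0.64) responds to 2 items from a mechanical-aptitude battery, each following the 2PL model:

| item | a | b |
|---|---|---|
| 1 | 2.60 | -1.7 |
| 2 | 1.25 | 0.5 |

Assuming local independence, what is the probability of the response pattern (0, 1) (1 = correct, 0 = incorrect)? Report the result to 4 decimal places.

0.0116

P(θ) = 1 / (1 + exp(−a(θ − b)))
P_1 = 1/(1+e^{-2.7560}) = 0.9403
P_2 = 1/(1+e^{1.4250}) = 0.1939
L = (1−P_1) × P_2 = 0.0597 × 0.1939 = 0.01158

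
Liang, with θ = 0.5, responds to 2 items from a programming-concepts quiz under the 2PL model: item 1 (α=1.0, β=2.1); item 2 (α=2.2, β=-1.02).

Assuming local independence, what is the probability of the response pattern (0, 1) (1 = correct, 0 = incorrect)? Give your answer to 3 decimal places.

0.804

P(θ) = 1 / (1 + exp(−α(θ − β)))
P_1 = 1/(1+e^{1.6000}) = 0.1680
P_2 = 1/(1+e^{-3.3440}) = 0.9659
L = (1−P_1) × P_2 = 0.8320 × 0.9659 = 0.80365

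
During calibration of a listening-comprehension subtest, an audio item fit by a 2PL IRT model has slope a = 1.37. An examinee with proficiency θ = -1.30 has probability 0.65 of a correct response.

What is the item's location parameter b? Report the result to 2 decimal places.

-1.75

P(θ) = 1 / (1 + exp(−a(θ − b)))
logit(0.65) = ln(0.65/0.35) = 0.6190
b = θ − logit/(a) = -1.30 − 0.6190/1.3700 = -1.7519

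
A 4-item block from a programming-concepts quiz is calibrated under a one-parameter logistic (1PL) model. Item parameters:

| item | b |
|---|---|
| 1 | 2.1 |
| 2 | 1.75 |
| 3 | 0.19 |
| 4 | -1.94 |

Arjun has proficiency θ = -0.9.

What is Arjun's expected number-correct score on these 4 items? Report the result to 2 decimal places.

1.10

P(θ) = 1 / (1 + exp(−(θ − b)))
P_1 = 1/(1+e^{3.0000}) = 0.0474
P_2 = 1/(1+e^{2.6500}) = 0.0660
P_3 = 1/(1+e^{1.0900}) = 0.2516
P_4 = 1/(1+e^{-1.0400}) = 0.7389
E[score] = 0.0474 + 0.0660 + 0.2516 + 0.7389 = 1.1039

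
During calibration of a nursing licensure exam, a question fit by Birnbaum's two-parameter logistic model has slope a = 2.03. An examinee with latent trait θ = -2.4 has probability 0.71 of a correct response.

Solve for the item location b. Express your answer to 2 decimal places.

-2.84

P(θ) = 1 / (1 + exp(−a(θ − b)))
logit(0.71) = ln(0.71/0.29) = 0.8954
b = θ − logit/(a) = -2.4 − 0.8954/2.0300 = -2.8411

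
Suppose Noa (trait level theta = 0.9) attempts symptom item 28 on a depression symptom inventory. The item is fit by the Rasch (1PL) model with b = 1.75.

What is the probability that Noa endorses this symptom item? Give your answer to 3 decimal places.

P(theta) = 1 / (1 + exp(−(theta − b)))
Exponent: (0.9 − 1.75) = -0.8500
1/(1 + e^{0.8500}) = 0.2994
P = 0.2994

0.299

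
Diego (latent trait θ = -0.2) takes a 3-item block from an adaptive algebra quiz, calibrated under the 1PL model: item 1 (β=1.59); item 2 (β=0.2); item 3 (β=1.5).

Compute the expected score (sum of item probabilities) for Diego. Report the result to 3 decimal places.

0.699

P(θ) = 1 / (1 + exp(−(θ − β)))
P_1 = 1/(1+e^{1.7900}) = 0.1431
P_2 = 1/(1+e^{0.4000}) = 0.4013
P_3 = 1/(1+e^{1.7000}) = 0.1545
E[score] = 0.1431 + 0.4013 + 0.1545 = 0.6989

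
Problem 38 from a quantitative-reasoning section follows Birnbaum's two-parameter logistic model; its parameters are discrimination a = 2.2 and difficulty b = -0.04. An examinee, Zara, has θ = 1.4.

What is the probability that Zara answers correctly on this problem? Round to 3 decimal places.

P(θ) = 1 / (1 + exp(−a(θ − b)))
Exponent: 2.2 × (1.4 − (-0.04)) = 3.1680
1/(1 + e^{-3.1680}) = 0.9596

0.960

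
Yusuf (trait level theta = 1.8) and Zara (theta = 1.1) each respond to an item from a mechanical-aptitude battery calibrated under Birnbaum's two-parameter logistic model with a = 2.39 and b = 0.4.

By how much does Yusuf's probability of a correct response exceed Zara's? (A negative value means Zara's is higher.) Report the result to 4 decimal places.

P(theta) = 1 / (1 + exp(−a(theta − b)))
P(Yusuf) = 0.9660  [exponent 3.3460]
P(Zara) = 0.8420  [exponent 1.6730]
Difference = 0.9660 − 0.8420 = 0.1240

0.1240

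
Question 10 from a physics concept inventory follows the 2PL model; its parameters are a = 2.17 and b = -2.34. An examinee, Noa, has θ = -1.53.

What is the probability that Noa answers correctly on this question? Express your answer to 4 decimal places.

0.8529

P(θ) = 1 / (1 + exp(−a(θ − b)))
Exponent: 2.17 × (-1.53 − (-2.34)) = 1.7577
1/(1 + e^{-1.7577}) = 0.8529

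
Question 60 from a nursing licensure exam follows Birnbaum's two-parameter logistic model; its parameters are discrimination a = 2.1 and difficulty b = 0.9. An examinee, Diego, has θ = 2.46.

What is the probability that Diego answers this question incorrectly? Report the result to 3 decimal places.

0.036

P(θ) = 1 / (1 + exp(−a(θ − b)))
Exponent: 2.1 × (2.46 − 0.9) = 3.2760
1/(1 + e^{-3.2760}) = 0.9636
P(incorrect) = 1 − 0.9636 = 0.0364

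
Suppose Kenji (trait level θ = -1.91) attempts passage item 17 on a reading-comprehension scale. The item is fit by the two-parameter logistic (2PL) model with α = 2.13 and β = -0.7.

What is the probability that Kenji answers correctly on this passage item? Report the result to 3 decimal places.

P(θ) = 1 / (1 + exp(−α(θ − β)))
Exponent: 2.13 × (-1.91 − (-0.7)) = -2.5773
1/(1 + e^{2.5773}) = 0.0706

0.071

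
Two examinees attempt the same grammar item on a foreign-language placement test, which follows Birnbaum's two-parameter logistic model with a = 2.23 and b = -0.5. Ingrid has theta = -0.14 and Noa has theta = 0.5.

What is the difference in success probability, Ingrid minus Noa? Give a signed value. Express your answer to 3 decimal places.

-0.212

P(theta) = 1 / (1 + exp(−a(theta − b)))
P(Ingrid) = 0.6906  [exponent 0.8028]
P(Noa) = 0.9029  [exponent 2.2300]
Difference = 0.6906 − 0.9029 = -0.2123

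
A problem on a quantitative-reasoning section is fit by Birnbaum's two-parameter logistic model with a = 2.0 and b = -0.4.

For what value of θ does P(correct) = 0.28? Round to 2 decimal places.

-0.87

P(θ) = 1 / (1 + exp(−a(θ − b)))
logit = ln(0.2800/0.7200) = -0.9445
θ = b + logit/(a) = -0.4 + (-0.9445)/2.0000 = -0.8722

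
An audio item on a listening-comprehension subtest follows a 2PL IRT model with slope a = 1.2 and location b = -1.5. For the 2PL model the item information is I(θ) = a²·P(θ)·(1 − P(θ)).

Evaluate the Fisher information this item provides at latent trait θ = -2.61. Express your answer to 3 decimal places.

0.238

P = 1/(1+e^{1.3320}) = 0.2088
P(1−P) = 0.2088 × 0.7912 = 0.1652
I = a² × P(1−P) = 1.2² × 0.1652 = 0.23792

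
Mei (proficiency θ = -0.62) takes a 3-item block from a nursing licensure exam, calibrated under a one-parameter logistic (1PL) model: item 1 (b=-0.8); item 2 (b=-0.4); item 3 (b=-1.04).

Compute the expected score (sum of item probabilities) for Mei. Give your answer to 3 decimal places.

1.594

P(θ) = 1 / (1 + exp(−(θ − b)))
P_1 = 1/(1+e^{-0.1800}) = 0.5449
P_2 = 1/(1+e^{0.2200}) = 0.4452
P_3 = 1/(1+e^{-0.4200}) = 0.6035
E[score] = 0.5449 + 0.4452 + 0.6035 = 1.5936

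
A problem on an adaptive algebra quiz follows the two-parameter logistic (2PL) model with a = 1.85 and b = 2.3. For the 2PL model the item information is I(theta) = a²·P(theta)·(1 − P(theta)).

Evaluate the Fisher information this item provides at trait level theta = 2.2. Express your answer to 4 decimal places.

0.8483

P = 1/(1+e^{0.1850}) = 0.4539
P(1−P) = 0.4539 × 0.5461 = 0.2479
I = a² × P(1−P) = 1.85² × 0.2479 = 0.84835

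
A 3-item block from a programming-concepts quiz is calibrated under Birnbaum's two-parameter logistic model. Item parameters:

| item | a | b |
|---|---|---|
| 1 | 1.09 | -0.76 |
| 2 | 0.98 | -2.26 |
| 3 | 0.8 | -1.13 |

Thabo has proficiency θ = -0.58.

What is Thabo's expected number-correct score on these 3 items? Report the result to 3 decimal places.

P(θ) = 1 / (1 + exp(−a(θ − b)))
P_1 = 1/(1+e^{-0.1962}) = 0.5489
P_2 = 1/(1+e^{-1.6464}) = 0.8384
P_3 = 1/(1+e^{-0.4400}) = 0.6083
E[score] = 0.5489 + 0.8384 + 0.6083 = 1.9956

1.996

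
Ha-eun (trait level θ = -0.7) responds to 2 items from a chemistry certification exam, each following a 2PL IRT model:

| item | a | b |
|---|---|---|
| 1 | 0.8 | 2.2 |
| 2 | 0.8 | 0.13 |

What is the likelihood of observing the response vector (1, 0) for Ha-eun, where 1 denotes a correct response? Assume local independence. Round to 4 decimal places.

0.0591

P(θ) = 1 / (1 + exp(−a(θ − b)))
P_1 = 1/(1+e^{2.3200}) = 0.0895
P_2 = 1/(1+e^{0.6640}) = 0.3398
L = P_1 × (1−P_2) = 0.0895 × 0.6602 = 0.05907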